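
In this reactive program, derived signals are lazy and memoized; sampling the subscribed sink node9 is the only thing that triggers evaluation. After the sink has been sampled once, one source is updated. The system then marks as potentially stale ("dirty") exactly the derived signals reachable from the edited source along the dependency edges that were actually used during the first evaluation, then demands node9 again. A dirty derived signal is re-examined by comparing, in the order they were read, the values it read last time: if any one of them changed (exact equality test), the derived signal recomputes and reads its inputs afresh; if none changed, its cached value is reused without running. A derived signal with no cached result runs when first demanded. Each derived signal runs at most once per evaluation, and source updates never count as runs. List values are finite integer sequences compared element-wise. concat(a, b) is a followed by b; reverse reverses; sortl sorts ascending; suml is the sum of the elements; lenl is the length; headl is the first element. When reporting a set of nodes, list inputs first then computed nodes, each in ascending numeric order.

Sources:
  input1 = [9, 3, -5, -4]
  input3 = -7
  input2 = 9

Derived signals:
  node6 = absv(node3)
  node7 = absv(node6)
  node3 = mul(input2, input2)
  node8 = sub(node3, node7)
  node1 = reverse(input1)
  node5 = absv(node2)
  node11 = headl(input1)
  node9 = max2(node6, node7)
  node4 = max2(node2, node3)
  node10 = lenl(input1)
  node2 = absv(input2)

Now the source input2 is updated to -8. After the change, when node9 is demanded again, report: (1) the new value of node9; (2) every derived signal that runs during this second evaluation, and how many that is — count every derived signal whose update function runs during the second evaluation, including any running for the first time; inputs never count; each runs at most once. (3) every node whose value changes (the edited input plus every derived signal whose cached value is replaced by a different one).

First demand of the output computes:
  node3 = mul(9, 9) = 81
  node6 = absv(81) = 81
  node7 = absv(81) = 81
  node9 = max2(81, 81) = 81

After the edit, cleaning proceeds:
  node3: a read changed (input2 9->-8; input2 9->-8) — executes, giving 64.
  node6: a read changed (node3 81->64) — executes, giving 64.
  node7: a read changed (node6 81->64) — executes, giving 64.
  node9: a read changed (node6 81->64; node7 81->64) — executes, giving 64.

Demanding node9 again yields 64.
4 derived signals run: node3, node6, node7, node9.
The nodes whose values change: input2, node3, node6, node7, node9.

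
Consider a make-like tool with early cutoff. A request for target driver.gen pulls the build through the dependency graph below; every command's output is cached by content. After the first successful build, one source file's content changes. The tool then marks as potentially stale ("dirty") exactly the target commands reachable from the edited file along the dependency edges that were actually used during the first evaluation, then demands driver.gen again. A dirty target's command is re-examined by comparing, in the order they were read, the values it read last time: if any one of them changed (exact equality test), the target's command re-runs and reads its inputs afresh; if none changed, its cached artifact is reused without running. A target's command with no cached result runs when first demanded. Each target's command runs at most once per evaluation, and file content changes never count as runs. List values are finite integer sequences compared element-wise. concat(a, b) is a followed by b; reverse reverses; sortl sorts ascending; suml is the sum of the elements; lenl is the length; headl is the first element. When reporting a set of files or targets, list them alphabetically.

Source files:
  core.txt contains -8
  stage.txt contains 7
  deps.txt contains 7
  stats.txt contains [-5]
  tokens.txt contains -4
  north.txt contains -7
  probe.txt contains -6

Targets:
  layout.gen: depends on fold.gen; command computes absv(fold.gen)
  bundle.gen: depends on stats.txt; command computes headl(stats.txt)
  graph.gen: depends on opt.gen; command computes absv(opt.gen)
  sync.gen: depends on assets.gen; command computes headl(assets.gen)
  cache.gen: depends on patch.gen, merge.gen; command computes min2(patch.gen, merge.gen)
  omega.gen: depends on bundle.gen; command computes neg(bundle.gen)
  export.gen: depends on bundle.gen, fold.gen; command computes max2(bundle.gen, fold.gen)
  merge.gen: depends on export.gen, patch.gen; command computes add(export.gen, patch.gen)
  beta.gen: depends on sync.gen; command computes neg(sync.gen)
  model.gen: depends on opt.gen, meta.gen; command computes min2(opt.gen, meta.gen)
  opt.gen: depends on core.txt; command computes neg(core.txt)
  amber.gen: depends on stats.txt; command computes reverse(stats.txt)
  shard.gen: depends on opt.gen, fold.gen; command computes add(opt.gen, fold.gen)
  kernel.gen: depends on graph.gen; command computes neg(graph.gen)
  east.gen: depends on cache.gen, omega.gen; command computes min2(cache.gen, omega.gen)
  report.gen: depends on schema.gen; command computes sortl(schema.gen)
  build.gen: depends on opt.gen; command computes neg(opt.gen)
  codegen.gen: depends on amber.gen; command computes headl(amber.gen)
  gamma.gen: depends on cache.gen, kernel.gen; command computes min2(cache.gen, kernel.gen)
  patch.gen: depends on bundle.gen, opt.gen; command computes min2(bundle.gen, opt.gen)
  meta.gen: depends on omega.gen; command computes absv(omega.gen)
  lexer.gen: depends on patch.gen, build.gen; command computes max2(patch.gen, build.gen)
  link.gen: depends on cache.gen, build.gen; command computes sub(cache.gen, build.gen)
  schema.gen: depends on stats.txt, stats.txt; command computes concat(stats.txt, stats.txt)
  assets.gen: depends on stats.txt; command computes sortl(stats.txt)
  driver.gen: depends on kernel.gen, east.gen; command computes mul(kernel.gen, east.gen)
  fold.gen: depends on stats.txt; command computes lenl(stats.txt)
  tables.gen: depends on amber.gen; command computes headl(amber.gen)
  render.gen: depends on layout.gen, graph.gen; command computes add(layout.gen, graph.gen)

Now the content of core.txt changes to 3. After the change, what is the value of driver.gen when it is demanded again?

Demanding driver.gen again yields 15.
Note where the cutoff bites: merge.gen is checked, finds nothing changed, and keeps its cache.

First demand of the output computes:
  bundle.gen = headl([-5]) = -5
  fold.gen = lenl([-5]) = 1
  export.gen = max2(-5, 1) = 1
  omega.gen = neg(-5) = 5
  opt.gen = neg(-8) = 8
  graph.gen = absv(8) = 8
  kernel.gen = neg(8) = -8
  patch.gen = min2(-5, 8) = -5
  merge.gen = add(1, -5) = -4
  cache.gen = min2(-5, -4) = -5
  east.gen = min2(-5, 5) = -5
  driver.gen = mul(-8, -5) = 40

After the edit, cleaning proceeds:
  opt.gen: a read changed (core.txt -8->3) — executes, giving -3.
  graph.gen: a read changed (opt.gen 8->-3) — executes, giving 3.
  kernel.gen: a read changed (graph.gen 8->3) — executes, giving -3.
  patch.gen: a read changed (opt.gen 8->-3) — executes, giving -5 — identical to its old value.
  merge.gen: dirty, but its reads are unchanged (export.gen unchanged, patch.gen unchanged); cached -4 stands.
  cache.gen: dirty, but its reads are unchanged (patch.gen unchanged, merge.gen unchanged); cached -5 stands.
  east.gen: dirty, but its reads are unchanged (cache.gen unchanged, omega.gen unchanged); cached -5 stands.
  driver.gen: a read changed (kernel.gen -8->-3) — executes, giving 15.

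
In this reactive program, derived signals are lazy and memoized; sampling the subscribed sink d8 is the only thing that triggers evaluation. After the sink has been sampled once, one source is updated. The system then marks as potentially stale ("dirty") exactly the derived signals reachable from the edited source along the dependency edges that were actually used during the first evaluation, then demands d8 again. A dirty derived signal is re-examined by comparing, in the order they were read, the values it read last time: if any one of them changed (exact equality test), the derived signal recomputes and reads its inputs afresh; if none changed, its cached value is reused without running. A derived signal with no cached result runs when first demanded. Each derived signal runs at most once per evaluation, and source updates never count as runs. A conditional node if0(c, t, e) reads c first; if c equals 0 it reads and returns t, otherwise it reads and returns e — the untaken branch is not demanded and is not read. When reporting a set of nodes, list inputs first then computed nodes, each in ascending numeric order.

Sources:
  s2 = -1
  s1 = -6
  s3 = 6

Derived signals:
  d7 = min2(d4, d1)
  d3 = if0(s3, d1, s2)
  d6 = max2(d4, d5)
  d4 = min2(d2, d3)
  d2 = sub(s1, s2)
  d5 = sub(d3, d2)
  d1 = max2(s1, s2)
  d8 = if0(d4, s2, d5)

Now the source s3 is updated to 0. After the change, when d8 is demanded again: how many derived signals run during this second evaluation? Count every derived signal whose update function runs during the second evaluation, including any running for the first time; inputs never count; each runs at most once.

First demand of the output computes:
  d2 = sub(-6, -1) = -5
  d3 = if0(s3=6 -> else branch s2) = -1
  d4 = min2(-5, -1) = -5
  d5 = sub(-1, -5) = 4
  d8 = if0(d4=-5 -> else branch d5) = 4

After the edit, cleaning proceeds:
  d1: had never run; runs now, result -1.
  d3: a read changed (s3 6->0) — executes, giving -1 — identical to its old value.
  d4: dirty, but its reads are unchanged (d2 unchanged, d3 unchanged); cached -5 stands.
  d5: dirty, but its reads are unchanged (d3 unchanged, d2 unchanged); cached 4 stands.
  d8: dirty, but its reads are unchanged (d4 unchanged, d5 unchanged); cached 4 stands.

Note the branch switch — d1 had no cache and runs now for the first time.

2 derived signals run: d1, d3.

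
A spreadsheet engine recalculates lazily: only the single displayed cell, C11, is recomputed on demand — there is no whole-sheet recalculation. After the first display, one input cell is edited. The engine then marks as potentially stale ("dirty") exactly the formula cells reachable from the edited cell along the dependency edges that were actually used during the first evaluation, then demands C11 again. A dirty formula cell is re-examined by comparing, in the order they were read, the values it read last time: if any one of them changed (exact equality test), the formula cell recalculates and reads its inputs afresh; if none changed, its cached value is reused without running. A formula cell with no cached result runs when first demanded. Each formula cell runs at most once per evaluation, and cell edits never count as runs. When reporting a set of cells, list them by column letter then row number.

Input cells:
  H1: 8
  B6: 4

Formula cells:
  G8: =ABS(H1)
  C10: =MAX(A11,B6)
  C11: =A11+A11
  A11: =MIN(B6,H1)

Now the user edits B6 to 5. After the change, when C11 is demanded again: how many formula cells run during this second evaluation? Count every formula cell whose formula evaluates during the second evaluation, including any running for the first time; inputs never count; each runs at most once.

First evaluation (everything demanded from the output):
  A11 = MIN(4, 8) = 4
  C11 = 4 + 4 = 8

Propagation after the edit:
  A11: runs — B6 4->5; result 5.
  C11: runs — A11 4->5; A11 4->5; result 10.

Formula cells that run: A11, C11 — 2 in total.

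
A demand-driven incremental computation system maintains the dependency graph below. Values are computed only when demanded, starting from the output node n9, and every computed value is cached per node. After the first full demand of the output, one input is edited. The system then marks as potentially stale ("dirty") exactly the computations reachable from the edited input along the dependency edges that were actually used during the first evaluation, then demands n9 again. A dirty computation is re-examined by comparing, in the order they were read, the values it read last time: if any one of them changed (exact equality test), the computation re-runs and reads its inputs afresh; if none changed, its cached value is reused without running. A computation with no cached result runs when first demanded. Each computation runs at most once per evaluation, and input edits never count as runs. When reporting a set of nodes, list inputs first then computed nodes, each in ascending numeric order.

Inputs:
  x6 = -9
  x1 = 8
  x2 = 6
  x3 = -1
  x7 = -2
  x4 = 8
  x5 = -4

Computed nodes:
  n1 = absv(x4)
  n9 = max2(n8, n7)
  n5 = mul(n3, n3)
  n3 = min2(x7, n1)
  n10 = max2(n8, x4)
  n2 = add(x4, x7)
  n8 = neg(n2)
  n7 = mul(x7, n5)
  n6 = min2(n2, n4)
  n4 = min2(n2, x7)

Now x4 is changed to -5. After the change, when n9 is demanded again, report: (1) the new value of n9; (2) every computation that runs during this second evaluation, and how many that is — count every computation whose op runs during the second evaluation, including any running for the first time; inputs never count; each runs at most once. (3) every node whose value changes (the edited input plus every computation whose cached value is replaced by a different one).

New value of n9: 7.
Computations that run: n1, n2, n3, n8, n9 — 5 in total.
Values that change: x4, n1, n2, n8, n9.
Key observation: the cutoff stops propagation at n5 — its inputs' values are unchanged, so it reuses its cache.

First evaluation (everything demanded from the output):
  n1 = absv(8) = 8
  n2 = add(8, -2) = 6
  n3 = min2(-2, 8) = -2
  n5 = mul(-2, -2) = 4
  n7 = mul(-2, 4) = -8
  n8 = neg(6) = -6
  n9 = max2(-6, -8) = -6

Propagation after the edit:
  n1: runs — x4 8->-5; result 5.
  n2: runs — x4 8->-5; result -7.
  n3: runs — n1 8->5; result -2 (same value as before).
  n5: checked — values it read are unchanged (n3 unchanged, n3 unchanged); reused cached 4 without running.
  n7: checked — values it read are unchanged (x7 unchanged, n5 unchanged); reused cached -8 without running.
  n8: runs — n2 6->-7; result 7.
  n9: runs — n8 -6->7; result 7.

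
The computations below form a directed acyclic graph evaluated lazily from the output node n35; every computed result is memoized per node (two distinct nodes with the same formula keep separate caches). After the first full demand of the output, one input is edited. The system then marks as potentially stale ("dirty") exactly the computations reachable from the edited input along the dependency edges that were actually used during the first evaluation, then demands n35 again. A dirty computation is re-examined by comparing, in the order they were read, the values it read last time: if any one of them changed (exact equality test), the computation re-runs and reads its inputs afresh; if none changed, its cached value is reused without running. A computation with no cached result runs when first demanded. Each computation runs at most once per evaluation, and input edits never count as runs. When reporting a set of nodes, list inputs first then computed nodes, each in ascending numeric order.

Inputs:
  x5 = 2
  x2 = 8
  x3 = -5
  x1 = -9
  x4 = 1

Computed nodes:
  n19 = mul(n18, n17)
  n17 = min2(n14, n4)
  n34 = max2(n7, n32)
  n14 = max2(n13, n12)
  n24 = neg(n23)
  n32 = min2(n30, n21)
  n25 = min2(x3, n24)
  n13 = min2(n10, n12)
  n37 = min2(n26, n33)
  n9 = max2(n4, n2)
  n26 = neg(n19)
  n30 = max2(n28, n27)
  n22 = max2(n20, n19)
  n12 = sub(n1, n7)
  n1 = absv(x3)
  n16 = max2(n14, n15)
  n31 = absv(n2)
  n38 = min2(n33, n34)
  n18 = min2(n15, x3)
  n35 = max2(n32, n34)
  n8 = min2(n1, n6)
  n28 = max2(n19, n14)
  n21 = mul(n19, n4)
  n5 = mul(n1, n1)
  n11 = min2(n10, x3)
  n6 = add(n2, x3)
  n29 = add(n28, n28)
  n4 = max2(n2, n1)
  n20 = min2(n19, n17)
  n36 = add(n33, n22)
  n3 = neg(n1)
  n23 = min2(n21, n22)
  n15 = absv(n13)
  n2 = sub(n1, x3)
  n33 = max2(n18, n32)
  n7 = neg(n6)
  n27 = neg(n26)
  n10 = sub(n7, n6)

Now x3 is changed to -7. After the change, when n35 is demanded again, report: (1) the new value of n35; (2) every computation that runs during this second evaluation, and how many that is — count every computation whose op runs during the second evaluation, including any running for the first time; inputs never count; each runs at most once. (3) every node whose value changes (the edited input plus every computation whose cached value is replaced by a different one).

Demanding n35 again yields -7.
21 computations run: n1, n2, n4, n6, n7, n10, n12, n13, n14, n15, n17, n18, n19, n21, n26, n27, n28, n30, n32, n34, n35.
The nodes whose values change: x3, n1, n2, n4, n6, n7, n10, n12, n13, n14, n15, n17, n18, n19, n21, n26, n27, n28, n30, n32, n34, n35.

First demand of the output computes:
  n1 = absv(-5) = 5
  n2 = sub(5, -5) = 10
  n4 = max2(10, 5) = 10
  n6 = add(10, -5) = 5
  n7 = neg(5) = -5
  n10 = sub(-5, 5) = -10
  n12 = sub(5, -5) = 10
  n13 = min2(-10, 10) = -10
  n14 = max2(-10, 10) = 10
  n15 = absv(-10) = 10
  n17 = min2(10, 10) = 10
  n18 = min2(10, -5) = -5
  n19 = mul(-5, 10) = -50
  n21 = mul(-50, 10) = -500
  n26 = neg(-50) = 50
  n27 = neg(50) = -50
  n28 = max2(-50, 10) = 10
  n30 = max2(10, -50) = 10
  n32 = min2(10, -500) = -500
  n34 = max2(-5, -500) = -5
  n35 = max2(-500, -5) = -5

After the edit, cleaning proceeds:
  n1: a read changed (x3 -5->-7) — executes, giving 7.
  n2: a read changed (n1 5->7; x3 -5->-7) — executes, giving 14.
  n4: a read changed (n2 10->14; n1 5->7) — executes, giving 14.
  n6: a read changed (n2 10->14; x3 -5->-7) — executes, giving 7.
  n7: a read changed (n6 5->7) — executes, giving -7.
  n10: a read changed (n7 -5->-7; n6 5->7) — executes, giving -14.
  n12: a read changed (n1 5->7; n7 -5->-7) — executes, giving 14.
  n13: a read changed (n10 -10->-14; n12 10->14) — executes, giving -14.
  n14: a read changed (n13 -10->-14; n12 10->14) — executes, giving 14.
  n15: a read changed (n13 -10->-14) — executes, giving 14.
  n17: a read changed (n14 10->14; n4 10->14) — executes, giving 14.
  n18: a read changed (n15 10->14; x3 -5->-7) — executes, giving -7.
  n19: a read changed (n18 -5->-7; n17 10->14) — executes, giving -98.
  n21: a read changed (n19 -50->-98; n4 10->14) — executes, giving -1372.
  n26: a read changed (n19 -50->-98) — executes, giving 98.
  n27: a read changed (n26 50->98) — executes, giving -98.
  n28: a read changed (n19 -50->-98; n14 10->14) — executes, giving 14.
  n30: a read changed (n28 10->14; n27 -50->-98) — executes, giving 14.
  n32: a read changed (n30 10->14; n21 -500->-1372) — executes, giving -1372.
  n34: a read changed (n7 -5->-7; n32 -500->-1372) — executes, giving -7.
  n35: a read changed (n32 -500->-1372; n34 -5->-7) — executes, giving -7.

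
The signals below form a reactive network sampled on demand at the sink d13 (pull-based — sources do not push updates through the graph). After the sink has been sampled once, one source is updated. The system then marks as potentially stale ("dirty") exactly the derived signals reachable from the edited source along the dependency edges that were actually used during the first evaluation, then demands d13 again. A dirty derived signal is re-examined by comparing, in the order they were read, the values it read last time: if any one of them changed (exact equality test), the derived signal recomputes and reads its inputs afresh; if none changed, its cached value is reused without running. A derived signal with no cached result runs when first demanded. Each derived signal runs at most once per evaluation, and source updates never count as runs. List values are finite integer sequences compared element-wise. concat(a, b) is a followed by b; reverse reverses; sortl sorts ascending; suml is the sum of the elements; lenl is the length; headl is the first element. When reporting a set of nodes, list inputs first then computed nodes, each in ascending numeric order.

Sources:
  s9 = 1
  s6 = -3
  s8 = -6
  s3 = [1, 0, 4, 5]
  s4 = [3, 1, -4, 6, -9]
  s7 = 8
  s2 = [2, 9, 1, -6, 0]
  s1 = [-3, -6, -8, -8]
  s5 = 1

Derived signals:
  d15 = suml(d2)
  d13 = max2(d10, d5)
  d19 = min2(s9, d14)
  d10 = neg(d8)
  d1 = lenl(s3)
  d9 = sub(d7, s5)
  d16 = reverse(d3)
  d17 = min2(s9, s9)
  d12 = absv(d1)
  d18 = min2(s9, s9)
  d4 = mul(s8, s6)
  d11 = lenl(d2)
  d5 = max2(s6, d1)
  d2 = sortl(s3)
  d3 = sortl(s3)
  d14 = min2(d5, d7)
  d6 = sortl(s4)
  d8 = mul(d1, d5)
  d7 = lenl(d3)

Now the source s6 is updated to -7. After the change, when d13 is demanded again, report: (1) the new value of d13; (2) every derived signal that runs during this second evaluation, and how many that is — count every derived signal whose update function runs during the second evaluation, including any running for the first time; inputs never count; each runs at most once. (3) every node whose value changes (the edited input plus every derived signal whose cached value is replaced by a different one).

Initial pass — values computed on the first demand:
  d1 = lenl([1, 0, 4, 5]) = 4
  d5 = max2(-3, 4) = 4
  d8 = mul(4, 4) = 16
  d10 = neg(16) = -16
  d13 = max2(-16, 4) = 4

Second demand — change propagation:
  d5: re-runs because s6 -3->-7; new result 4 (unchanged).
  d8: re-examined; everything it read last time is the same (d1 unchanged, d5 unchanged) — cache 16 kept, no run.
  d10: re-examined; everything it read last time is the same (d8 unchanged) — cache -16 kept, no run.
  d13: re-examined; everything it read last time is the same (d10 unchanged, d5 unchanged) — cache 4 kept, no run.

The important point: d5 recomputes to an identical value, and the output ends up unchanged.

d13 now evaluates to 4.
Run set: d5 (1 run).
Changed values: s6.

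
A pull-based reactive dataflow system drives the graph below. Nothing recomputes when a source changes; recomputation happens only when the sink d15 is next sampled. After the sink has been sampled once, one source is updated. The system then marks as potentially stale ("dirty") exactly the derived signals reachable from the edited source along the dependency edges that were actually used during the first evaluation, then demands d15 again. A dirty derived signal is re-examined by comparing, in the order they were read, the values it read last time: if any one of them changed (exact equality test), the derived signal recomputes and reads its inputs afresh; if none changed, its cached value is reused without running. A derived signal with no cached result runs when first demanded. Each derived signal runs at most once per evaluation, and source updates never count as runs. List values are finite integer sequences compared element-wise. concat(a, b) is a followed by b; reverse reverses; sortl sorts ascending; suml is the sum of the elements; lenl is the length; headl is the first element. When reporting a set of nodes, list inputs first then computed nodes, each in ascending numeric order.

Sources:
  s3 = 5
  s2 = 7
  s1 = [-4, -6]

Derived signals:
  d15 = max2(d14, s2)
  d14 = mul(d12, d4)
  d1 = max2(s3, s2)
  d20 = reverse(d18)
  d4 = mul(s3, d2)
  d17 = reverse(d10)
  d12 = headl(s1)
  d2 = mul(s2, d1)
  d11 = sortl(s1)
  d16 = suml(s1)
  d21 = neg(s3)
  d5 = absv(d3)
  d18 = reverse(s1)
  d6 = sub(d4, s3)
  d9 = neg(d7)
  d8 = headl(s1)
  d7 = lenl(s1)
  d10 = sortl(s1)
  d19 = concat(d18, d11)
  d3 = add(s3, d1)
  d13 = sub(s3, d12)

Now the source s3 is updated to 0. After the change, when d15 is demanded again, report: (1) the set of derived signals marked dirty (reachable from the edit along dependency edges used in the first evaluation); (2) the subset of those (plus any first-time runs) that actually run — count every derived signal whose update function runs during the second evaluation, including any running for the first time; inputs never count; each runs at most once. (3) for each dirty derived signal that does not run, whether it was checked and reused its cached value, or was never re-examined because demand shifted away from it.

Marked dirty: d1, d2, d4, d14, d15.
Derived signals that run: d1, d4, d14, d15 — 4 in total.
Checked but reused from cache: d2.
Key observation: the cutoff stops propagation at d2 — its inputs' values are unchanged, so it reuses its cache.

First evaluation (everything demanded from the output):
  d1 = max2(5, 7) = 7
  d2 = mul(7, 7) = 49
  d4 = mul(5, 49) = 245
  d12 = headl([-4, -6]) = -4
  d14 = mul(-4, 245) = -980
  d15 = max2(-980, 7) = 7

Propagation after the edit:
  d1: runs — s3 5->0; result 7 (same value as before).
  d2: checked — values it read are unchanged (s2 unchanged, d1 unchanged); reused cached 49 without running.
  d4: runs — s3 5->0; result 0.
  d14: runs — d4 245->0; result 0.
  d15: runs — d14 -980->0; result 7 (same value as before).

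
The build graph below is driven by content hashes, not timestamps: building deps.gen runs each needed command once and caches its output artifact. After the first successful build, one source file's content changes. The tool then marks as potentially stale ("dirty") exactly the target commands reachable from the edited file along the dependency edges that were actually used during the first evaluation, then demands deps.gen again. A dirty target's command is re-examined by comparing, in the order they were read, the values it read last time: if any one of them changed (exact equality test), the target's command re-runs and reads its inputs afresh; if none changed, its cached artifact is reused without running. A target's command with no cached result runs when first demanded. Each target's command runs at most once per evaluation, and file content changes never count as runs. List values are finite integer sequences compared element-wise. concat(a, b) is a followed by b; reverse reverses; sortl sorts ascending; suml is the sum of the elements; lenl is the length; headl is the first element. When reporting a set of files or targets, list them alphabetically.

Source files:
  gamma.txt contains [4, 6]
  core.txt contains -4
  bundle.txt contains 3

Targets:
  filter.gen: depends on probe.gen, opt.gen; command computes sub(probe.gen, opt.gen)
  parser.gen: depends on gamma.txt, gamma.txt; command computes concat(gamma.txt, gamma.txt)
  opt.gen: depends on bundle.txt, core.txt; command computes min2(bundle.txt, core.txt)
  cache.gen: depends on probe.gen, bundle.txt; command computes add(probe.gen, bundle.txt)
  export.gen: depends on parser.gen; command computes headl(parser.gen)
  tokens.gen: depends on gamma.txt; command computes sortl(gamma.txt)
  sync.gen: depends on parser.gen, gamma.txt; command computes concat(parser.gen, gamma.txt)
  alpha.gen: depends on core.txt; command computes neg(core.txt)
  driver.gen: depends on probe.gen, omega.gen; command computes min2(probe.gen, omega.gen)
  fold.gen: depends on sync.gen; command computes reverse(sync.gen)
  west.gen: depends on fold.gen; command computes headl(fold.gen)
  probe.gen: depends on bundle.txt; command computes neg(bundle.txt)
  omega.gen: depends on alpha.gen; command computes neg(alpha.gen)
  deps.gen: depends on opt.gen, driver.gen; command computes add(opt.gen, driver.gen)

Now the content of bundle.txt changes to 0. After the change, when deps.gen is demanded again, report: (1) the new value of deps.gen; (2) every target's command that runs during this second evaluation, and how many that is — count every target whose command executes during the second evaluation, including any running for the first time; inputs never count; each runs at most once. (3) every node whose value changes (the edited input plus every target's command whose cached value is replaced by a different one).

deps.gen now evaluates to -8.
Run set: driver.gen, opt.gen, probe.gen (3 run).
Changed values: bundle.txt, probe.gen.
The important point: at deps.gen every value read last time is unchanged, so the dirty flag clears without a run.

Initial pass — values computed on the first demand:
  alpha.gen = neg(-4) = 4
  omega.gen = neg(4) = -4
  opt.gen = min2(3, -4) = -4
  probe.gen = neg(3) = -3
  driver.gen = min2(-3, -4) = -4
  deps.gen = add(-4, -4) = -8

Second demand — change propagation:
  opt.gen: re-runs because bundle.txt 3->0; new result -4 (unchanged).
  probe.gen: re-runs because bundle.txt 3->0; new result 0.
  driver.gen: re-runs because probe.gen -3->0; new result -4 (unchanged).
  deps.gen: re-examined; everything it read last time is the same (opt.gen unchanged, driver.gen unchanged) — cache -8 kept, no run.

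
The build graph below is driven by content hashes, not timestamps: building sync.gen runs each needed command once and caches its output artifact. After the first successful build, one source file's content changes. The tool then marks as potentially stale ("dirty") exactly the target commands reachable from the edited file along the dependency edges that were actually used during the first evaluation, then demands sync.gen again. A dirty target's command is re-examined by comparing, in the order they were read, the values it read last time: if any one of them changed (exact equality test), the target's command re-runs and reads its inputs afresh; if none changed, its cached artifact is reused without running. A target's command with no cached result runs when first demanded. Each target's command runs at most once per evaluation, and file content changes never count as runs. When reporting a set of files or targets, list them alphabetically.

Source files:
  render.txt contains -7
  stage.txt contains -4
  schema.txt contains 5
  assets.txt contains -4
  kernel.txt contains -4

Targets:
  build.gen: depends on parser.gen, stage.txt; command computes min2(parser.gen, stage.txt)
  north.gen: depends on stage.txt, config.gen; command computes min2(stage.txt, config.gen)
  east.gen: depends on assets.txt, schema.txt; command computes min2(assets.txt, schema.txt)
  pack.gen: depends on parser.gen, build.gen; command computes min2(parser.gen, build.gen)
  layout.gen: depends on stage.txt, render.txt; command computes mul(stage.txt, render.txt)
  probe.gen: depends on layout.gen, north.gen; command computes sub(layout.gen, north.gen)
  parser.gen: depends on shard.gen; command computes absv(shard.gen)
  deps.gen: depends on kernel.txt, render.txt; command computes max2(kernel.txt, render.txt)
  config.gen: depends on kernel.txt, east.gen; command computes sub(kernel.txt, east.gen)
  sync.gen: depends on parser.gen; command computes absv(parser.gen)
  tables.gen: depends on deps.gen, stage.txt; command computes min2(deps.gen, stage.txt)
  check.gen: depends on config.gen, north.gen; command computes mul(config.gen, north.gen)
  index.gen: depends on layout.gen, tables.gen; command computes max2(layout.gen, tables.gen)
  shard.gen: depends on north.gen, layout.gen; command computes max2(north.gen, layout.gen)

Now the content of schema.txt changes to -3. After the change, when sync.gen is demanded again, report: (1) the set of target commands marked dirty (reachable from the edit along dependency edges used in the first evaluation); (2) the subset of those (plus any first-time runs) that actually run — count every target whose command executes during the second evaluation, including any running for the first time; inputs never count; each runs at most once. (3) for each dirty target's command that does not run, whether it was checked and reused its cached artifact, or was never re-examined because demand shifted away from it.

Dirty set: config.gen, east.gen, north.gen, parser.gen, shard.gen, sync.gen.
Run set: east.gen (1 run).
Re-examined without running (cache reused): config.gen, north.gen, parser.gen, shard.gen, sync.gen.
The important point: east.gen recomputes to an identical value, and the output ends up unchanged.

Initial pass — values computed on the first demand:
  east.gen = min2(-4, 5) = -4
  config.gen = sub(-4, -4) = 0
  layout.gen = mul(-4, -7) = 28
  north.gen = min2(-4, 0) = -4
  shard.gen = max2(-4, 28) = 28
  parser.gen = absv(28) = 28
  sync.gen = absv(28) = 28

Second demand — change propagation:
  east.gen: re-runs because schema.txt 5->-3; new result -4 (unchanged).
  config.gen: re-examined; everything it read last time is the same (kernel.txt unchanged, east.gen unchanged) — cache 0 kept, no run.
  north.gen: re-examined; everything it read last time is the same (stage.txt unchanged, config.gen unchanged) — cache -4 kept, no run.
  shard.gen: re-examined; everything it read last time is the same (north.gen unchanged, layout.gen unchanged) — cache 28 kept, no run.
  parser.gen: re-examined; everything it read last time is the same (shard.gen unchanged) — cache 28 kept, no run.
  sync.gen: re-examined; everything it read last time is the same (parser.gen unchanged) — cache 28 kept, no run.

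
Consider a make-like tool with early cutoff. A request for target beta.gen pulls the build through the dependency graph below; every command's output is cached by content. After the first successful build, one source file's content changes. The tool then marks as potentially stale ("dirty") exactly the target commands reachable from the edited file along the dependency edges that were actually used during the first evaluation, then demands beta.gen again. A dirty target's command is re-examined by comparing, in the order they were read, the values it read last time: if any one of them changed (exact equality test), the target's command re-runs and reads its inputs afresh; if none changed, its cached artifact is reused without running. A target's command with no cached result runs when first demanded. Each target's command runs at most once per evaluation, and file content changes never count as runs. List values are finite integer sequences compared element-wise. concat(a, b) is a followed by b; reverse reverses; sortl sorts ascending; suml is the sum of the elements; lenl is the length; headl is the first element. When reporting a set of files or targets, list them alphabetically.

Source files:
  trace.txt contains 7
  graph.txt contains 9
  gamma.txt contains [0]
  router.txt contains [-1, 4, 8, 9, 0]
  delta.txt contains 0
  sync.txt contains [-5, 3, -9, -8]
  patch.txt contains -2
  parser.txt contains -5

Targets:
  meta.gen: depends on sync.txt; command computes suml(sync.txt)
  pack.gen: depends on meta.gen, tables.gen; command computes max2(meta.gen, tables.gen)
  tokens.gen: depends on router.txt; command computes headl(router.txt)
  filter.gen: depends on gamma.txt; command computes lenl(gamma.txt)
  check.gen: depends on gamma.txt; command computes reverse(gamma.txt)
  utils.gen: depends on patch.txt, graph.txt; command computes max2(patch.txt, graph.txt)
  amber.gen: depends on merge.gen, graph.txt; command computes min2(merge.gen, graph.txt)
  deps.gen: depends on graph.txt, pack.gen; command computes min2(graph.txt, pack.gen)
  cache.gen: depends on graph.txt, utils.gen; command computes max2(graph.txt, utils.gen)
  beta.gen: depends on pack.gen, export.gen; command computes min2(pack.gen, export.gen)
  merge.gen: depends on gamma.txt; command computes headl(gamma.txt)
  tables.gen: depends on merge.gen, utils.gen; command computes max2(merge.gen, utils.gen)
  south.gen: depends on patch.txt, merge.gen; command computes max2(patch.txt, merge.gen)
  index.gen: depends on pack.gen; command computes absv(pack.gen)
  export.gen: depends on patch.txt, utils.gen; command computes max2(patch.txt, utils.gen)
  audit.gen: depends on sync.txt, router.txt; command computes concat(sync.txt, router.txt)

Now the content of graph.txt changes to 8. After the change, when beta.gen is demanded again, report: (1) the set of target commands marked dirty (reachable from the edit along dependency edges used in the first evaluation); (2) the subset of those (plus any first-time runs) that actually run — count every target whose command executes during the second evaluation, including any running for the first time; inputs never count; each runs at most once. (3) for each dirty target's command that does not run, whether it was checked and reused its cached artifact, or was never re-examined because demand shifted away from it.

First demand of the output computes:
  merge.gen = headl([0]) = 0
  meta.gen = suml([-5, 3, -9, -8]) = -19
  utils.gen = max2(-2, 9) = 9
  export.gen = max2(-2, 9) = 9
  tables.gen = max2(0, 9) = 9
  pack.gen = max2(-19, 9) = 9
  beta.gen = min2(9, 9) = 9

After the edit, cleaning proceeds:
  utils.gen: a read changed (graph.txt 9->8) — executes, giving 8.
  export.gen: a read changed (utils.gen 9->8) — executes, giving 8.
  tables.gen: a read changed (utils.gen 9->8) — executes, giving 8.
  pack.gen: a read changed (tables.gen 9->8) — executes, giving 8.
  beta.gen: a read changed (pack.gen 9->8; export.gen 9->8) — executes, giving 8.

The edit dirties: beta.gen, export.gen, pack.gen, tables.gen, utils.gen.
5 target commands run: beta.gen, export.gen, pack.gen, tables.gen, utils.gen.
No dirty target's command escaped a run.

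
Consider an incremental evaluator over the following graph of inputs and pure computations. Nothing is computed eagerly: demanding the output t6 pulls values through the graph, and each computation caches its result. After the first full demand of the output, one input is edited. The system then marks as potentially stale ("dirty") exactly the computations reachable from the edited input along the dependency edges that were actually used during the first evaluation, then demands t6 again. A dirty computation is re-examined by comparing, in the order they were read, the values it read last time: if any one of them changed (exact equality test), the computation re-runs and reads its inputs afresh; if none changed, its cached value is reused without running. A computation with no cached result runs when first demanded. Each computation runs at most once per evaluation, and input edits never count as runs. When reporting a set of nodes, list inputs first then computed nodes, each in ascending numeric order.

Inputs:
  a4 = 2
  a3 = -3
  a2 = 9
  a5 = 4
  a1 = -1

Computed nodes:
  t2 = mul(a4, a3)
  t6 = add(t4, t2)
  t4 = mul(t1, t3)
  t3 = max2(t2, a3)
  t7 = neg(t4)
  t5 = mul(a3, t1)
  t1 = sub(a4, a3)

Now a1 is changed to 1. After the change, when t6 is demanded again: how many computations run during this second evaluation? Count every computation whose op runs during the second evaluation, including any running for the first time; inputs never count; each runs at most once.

Initial pass — values computed on the first demand:
  t1 = sub(2, -3) = 5
  t2 = mul(2, -3) = -6
  t3 = max2(-6, -3) = -3
  t4 = mul(5, -3) = -15
  t6 = add(-15, -6) = -21

Second demand — change propagation:
  no demanded computation ever read a1, so the edit dirties nothing and nothing runs.

The important point: nothing the output needs ever reads a1, so the edit is invisible to it.

Run set: none (0 run).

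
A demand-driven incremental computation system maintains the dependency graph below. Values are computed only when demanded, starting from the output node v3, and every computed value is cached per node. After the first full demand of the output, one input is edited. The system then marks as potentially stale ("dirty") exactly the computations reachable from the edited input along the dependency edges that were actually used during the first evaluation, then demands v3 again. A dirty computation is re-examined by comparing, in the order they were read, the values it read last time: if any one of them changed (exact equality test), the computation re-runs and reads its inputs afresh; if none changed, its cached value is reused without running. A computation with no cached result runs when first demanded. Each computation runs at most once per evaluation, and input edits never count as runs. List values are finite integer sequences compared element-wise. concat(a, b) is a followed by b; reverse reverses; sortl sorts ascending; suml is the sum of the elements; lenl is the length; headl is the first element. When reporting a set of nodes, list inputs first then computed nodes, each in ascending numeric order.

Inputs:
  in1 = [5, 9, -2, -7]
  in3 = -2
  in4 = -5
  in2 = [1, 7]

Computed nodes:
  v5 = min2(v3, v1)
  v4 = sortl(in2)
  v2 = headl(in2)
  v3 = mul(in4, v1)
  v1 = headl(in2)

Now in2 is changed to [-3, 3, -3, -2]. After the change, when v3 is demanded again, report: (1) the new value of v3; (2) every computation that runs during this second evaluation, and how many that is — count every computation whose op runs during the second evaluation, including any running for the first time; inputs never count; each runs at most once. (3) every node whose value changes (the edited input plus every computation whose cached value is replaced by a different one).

New value of v3: 15.
Computations that run: v1, v3 — 2 in total.
Values that change: in2, v1, v3.

First evaluation (everything demanded from the output):
  v1 = headl([1, 7]) = 1
  v3 = mul(-5, 1) = -5

Propagation after the edit:
  v1: runs — in2 [1, 7]->[-3, 3, -3, -2]; result -3.
  v3: runs — v1 1->-3; result 15.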